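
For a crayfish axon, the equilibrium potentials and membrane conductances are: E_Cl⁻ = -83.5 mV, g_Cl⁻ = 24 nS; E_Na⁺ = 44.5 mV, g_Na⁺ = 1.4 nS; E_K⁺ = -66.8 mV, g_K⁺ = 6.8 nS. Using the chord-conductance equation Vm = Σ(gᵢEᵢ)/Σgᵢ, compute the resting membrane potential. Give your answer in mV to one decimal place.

-74.4 mV

Σ gᵢEᵢ = 24·(-83.5) + 1.4·(44.5) + 6.8·(-66.8) = -2395.94
Σ gᵢ = 24 + 1.4 + 6.8 = 32.2
Vm = -2395.94 / 32.2 = -74.41 mV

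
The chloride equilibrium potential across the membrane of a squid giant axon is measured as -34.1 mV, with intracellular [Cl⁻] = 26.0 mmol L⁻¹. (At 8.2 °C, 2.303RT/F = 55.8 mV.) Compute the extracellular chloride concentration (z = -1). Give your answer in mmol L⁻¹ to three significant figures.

106 mmol L⁻¹

Nernst: E = (55.8/-1) · log₁₀([out]/[in]), so log₁₀([out]/[in]) = -34.1 × -1 / 55.8 = 0.6111.
[out]/[in] = 10^(0.6111) = 4.084.
[out] = 4.084 × 26.0 = 106.2 mmol L⁻¹.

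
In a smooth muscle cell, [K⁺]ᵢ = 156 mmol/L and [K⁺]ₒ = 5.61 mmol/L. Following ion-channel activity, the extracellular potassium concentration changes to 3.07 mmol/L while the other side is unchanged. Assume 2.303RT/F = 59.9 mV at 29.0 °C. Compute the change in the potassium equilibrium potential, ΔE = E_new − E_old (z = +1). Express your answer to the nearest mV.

E_old = (59.9/1)·log₁₀(5.61/156) = -86.51 mV
E_new = (59.9/1)·log₁₀(3.07/156) = -102.19 mV
ΔE = -102.19 − (-86.51) = -15.68 mV

-16 mV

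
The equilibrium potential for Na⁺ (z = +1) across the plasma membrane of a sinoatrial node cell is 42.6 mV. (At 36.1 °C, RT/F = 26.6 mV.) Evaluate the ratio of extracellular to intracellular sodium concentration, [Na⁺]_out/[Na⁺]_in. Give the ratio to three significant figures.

ln([out]/[in]) = E·z/(26.6) = 42.6 × 1 / 26.6 = 1.6015
[out]/[in] = e^(1.6015) = 4.96

4.96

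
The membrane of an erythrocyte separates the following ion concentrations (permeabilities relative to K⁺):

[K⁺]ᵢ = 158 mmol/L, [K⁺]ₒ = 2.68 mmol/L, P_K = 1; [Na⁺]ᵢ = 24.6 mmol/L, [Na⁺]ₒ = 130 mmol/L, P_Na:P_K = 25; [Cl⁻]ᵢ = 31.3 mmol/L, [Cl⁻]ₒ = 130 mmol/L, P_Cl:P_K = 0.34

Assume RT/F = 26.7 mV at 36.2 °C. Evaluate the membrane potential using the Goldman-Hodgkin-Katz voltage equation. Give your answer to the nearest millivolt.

Vm = 26.7 · ln[(Σ P·[cation]ₒ + Σ P·[anion]ᵢ) / (Σ P·[cation]ᵢ + Σ P·[anion]ₒ)]
Numerator = 1×2.68 + 25×130 + 0.34×31.3 = 3263
Denominator = 1×158 + 25×24.6 + 0.34×130 = 817.2
Vm = 26.7 · ln(3.9933) = 26.7 × (1.3846) = 36.97 mV

37 mV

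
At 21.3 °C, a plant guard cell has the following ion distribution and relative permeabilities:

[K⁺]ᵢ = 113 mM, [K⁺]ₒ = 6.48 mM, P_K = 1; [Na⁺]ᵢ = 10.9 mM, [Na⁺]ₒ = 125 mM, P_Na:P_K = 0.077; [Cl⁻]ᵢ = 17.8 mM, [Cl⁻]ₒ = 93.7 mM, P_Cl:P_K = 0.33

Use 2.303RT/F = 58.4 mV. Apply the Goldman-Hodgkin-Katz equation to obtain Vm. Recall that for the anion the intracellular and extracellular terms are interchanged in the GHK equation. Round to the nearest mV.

Vm = 58.4 · log₁₀[(Σ P·[cation]ₒ + Σ P·[anion]ᵢ) / (Σ P·[cation]ᵢ + Σ P·[anion]ₒ)]
Numerator = 1×6.48 + 0.077×125 + 0.33×17.8 = 21.98
Denominator = 1×113 + 0.077×10.9 + 0.33×93.7 = 144.8
Vm = 58.4 · log₁₀(0.15183) = 58.4 × (-0.8186) = -47.81 mV

-48 mV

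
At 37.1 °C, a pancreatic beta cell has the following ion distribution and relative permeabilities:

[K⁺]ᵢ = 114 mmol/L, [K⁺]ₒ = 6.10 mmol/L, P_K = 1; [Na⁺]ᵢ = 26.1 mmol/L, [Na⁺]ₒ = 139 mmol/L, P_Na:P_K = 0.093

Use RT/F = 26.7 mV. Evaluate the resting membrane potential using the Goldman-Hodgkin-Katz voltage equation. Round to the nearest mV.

-48 mV

Vm = 26.7 · ln[(Σ P·[cation]ₒ + Σ P·[anion]ᵢ) / (Σ P·[cation]ᵢ + Σ P·[anion]ₒ)]
Numerator = 1×6.10 + 0.093×139 = 19.03
Denominator = 1×114 + 0.093×26.1 = 116.4
Vm = 26.7 · ln(0.16342) = 26.7 × (-1.8114) = -48.36 mV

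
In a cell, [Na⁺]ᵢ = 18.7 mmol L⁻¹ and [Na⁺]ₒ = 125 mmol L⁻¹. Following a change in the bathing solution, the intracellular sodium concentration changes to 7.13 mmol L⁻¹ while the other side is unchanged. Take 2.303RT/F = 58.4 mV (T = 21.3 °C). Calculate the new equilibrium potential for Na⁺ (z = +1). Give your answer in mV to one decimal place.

72.6 mV

After the shift: [Na⁺]_out = 125, [Na⁺]_in = 7.13 mmol L⁻¹.
E_new = (58.4/1)·log₁₀(125/7.13) = 58.40 · (1.2438) = 72.64 mV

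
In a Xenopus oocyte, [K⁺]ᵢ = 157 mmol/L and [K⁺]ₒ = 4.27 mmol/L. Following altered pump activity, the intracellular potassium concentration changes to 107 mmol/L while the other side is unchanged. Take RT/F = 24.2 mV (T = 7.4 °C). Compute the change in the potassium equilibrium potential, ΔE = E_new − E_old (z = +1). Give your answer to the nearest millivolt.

E_old = (24.2/1)·ln(4.27/157) = -87.23 mV
E_new = (24.2/1)·ln(4.27/107) = -77.95 mV
ΔE = -77.95 − (-87.23) = 9.28 mV

9 mV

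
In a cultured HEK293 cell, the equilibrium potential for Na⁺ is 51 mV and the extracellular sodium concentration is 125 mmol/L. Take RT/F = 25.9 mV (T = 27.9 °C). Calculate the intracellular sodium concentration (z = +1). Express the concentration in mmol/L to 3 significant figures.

Nernst: E = (25.9/1) · ln([out]/[in]), so ln([out]/[in]) = 51.0 × 1 / 25.9 = 1.9691.
[out]/[in] = e^(1.9691) = 7.164.
[in] = 125 / 7.164 = 17.45 mmol/L.

17.4 mmol/L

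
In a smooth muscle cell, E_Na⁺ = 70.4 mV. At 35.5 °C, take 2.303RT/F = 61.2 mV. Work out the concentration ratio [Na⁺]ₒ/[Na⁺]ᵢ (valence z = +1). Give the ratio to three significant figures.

log₁₀([out]/[in]) = E·z/(61.2) = 70.4 × 1 / 61.2 = 1.1503
[out]/[in] = 10^(1.1503) = 14.14

14.1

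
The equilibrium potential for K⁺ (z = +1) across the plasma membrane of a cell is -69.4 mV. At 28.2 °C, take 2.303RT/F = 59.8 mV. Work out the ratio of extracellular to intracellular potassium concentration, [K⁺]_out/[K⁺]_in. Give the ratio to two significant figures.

log₁₀([out]/[in]) = E·z/(59.8) = -69.4 × 1 / 59.8 = -1.1605
[out]/[in] = 10^(-1.1605) = 0.0691

0.069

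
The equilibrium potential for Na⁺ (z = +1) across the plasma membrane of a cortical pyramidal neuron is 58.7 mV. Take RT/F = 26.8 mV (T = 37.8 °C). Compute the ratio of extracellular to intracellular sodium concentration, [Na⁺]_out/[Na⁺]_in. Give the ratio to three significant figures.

ln([out]/[in]) = E·z/(26.8) = 58.7 × 1 / 26.8 = 2.1903
[out]/[in] = e^(2.1903) = 8.938

8.94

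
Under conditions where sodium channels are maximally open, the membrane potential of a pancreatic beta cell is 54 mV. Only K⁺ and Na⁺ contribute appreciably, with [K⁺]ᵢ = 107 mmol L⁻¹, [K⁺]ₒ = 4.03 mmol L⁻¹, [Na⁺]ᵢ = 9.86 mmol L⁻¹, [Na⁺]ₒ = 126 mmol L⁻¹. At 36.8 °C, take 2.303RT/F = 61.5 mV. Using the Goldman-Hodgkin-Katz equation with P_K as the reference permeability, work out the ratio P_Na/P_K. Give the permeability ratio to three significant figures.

15.6

Let α = P_Na/P_K. GHK: Vm = 61.5·log₁₀[(Kₒ + α·Naₒ)/(Kᵢ + α·Naᵢ)].
10^(Vm/61.5) = 10^(54.0/61.5) = 7.5518
So 7.5518·(Kᵢ + α·Naᵢ) = Kₒ + α·Naₒ → α = (7.5518·107.0 − 4.03) / (126.0 − 7.5518·9.86)
α = (808 − 4.03) / (126.0 − 74.46) = 804/51.54 = 15.6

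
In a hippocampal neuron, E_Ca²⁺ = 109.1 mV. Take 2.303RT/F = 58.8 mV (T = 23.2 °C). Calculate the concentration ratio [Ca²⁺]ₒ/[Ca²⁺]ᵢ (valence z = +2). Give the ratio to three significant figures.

log₁₀([out]/[in]) = E·z/(58.8) = 109.1 × 2 / 58.8 = 3.7109
[out]/[in] = 10^(3.7109) = 5139

5140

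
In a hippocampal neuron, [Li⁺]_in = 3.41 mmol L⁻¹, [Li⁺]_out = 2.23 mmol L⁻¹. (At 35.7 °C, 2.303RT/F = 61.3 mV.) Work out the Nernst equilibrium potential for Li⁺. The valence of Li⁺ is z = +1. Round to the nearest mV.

E = (61.3/z) · log₁₀([Li⁺]_out/[Li⁺]_in) with z = +1.
= (61.3/1) · log₁₀(2.23/3.41) = 61.30 · log₁₀(0.654)
= 61.30 · (-0.1844) = -11.31 mV

-11 mV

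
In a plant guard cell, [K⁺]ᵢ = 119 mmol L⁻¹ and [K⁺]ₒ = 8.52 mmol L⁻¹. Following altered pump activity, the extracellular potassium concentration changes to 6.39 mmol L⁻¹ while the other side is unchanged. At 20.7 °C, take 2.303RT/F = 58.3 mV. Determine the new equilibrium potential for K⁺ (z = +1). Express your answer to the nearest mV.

After the shift: [K⁺]_out = 6.39, [K⁺]_in = 119 mmol L⁻¹.
E_new = (58.3/1)·log₁₀(6.39/119) = 58.30 · (-1.2700) = -74.04 mV

-74 mV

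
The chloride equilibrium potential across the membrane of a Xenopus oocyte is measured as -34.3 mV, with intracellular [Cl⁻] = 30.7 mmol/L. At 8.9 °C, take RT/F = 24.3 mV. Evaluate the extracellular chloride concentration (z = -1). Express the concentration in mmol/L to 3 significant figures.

126 mmol/L

Nernst: E = (24.3/-1) · ln([out]/[in]), so ln([out]/[in]) = -34.3 × -1 / 24.3 = 1.4115.
[out]/[in] = e^(1.4115) = 4.102.
[out] = 4.102 × 30.7 = 125.9 mmol/L.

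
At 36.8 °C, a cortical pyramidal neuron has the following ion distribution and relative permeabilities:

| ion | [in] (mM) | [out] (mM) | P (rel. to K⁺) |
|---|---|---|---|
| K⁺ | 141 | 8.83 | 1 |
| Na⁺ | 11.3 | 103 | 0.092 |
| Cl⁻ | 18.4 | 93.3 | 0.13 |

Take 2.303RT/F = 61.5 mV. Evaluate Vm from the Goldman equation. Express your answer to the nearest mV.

-54 mV

Vm = 61.5 · log₁₀[(Σ P·[cation]ₒ + Σ P·[anion]ᵢ) / (Σ P·[cation]ᵢ + Σ P·[anion]ₒ)]
Numerator = 1×8.83 + 0.092×103 + 0.13×18.4 = 20.7
Denominator = 1×141 + 0.092×11.3 + 0.13×93.3 = 154.2
Vm = 61.5 · log₁₀(0.13426) = 61.5 × (-0.8721) = -53.63 mV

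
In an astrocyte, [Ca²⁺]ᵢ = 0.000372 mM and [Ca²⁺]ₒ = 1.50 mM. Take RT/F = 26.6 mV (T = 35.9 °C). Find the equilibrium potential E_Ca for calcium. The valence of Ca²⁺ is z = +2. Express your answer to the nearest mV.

E = (26.6/z) · ln([Ca²⁺]_out/[Ca²⁺]_in) with z = +2.
= (26.6/2) · ln(1.50/0.000372) = 13.30 · ln(4032)
= 13.30 · (8.3021) = 110.42 mV

110 mV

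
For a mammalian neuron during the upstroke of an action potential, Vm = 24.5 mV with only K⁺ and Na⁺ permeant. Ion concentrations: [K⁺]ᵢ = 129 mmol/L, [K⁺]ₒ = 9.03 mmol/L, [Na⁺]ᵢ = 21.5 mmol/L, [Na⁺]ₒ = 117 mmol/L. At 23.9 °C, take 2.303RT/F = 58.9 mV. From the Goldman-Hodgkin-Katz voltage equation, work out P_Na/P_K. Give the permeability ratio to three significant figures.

5.37

Let α = P_Na/P_K. GHK: Vm = 58.9·log₁₀[(Kₒ + α·Naₒ)/(Kᵢ + α·Naᵢ)].
10^(Vm/58.9) = 10^(24.5/58.9) = 2.6059
So 2.6059·(Kᵢ + α·Naᵢ) = Kₒ + α·Naₒ → α = (2.6059·129.0 − 9.03) / (117.0 − 2.6059·21.5)
α = (336.2 − 9.03) / (117.0 − 56.03) = 327.1/60.97 = 5.365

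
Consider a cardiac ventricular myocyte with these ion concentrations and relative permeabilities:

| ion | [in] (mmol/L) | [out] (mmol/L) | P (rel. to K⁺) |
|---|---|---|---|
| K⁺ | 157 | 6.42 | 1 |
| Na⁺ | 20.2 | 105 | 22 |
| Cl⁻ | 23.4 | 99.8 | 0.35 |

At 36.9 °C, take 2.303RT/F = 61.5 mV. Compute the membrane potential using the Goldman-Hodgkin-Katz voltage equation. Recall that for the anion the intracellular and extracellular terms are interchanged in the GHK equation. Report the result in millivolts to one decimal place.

34.6 mV

Vm = 61.5 · log₁₀[(Σ P·[cation]ₒ + Σ P·[anion]ᵢ) / (Σ P·[cation]ᵢ + Σ P·[anion]ₒ)]
Numerator = 1×6.42 + 22×105 + 0.35×23.4 = 2325
Denominator = 1×157 + 22×20.2 + 0.35×99.8 = 636.3
Vm = 61.5 · log₁₀(3.6532) = 61.5 × (0.5627) = 34.60 mV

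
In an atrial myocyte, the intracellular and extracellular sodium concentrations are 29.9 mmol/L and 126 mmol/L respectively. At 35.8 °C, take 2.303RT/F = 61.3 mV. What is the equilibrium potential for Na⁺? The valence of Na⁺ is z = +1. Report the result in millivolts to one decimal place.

E = (61.3/z) · log₁₀([Na⁺]_out/[Na⁺]_in) with z = +1.
= (61.3/1) · log₁₀(126/29.9) = 61.30 · log₁₀(4.214)
= 61.30 · (0.6247) = 38.29 mV

38.3 mV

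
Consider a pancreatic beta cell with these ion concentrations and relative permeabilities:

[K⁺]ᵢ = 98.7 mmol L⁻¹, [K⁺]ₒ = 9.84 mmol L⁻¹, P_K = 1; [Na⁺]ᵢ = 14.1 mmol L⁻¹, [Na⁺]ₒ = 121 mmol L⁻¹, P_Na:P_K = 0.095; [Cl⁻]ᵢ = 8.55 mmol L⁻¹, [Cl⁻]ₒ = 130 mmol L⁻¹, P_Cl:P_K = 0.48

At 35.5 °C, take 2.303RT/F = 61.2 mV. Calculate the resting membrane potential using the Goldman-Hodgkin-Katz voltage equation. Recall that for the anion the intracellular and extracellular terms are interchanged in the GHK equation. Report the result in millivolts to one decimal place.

Vm = 61.2 · log₁₀[(Σ P·[cation]ₒ + Σ P·[anion]ᵢ) / (Σ P·[cation]ᵢ + Σ P·[anion]ₒ)]
Numerator = 1×9.84 + 0.095×121 + 0.48×8.55 = 25.44
Denominator = 1×98.7 + 0.095×14.1 + 0.48×130 = 162.4
Vm = 61.2 · log₁₀(0.15661) = 61.2 × (-0.8052) = -49.28 mV

-49.3 mV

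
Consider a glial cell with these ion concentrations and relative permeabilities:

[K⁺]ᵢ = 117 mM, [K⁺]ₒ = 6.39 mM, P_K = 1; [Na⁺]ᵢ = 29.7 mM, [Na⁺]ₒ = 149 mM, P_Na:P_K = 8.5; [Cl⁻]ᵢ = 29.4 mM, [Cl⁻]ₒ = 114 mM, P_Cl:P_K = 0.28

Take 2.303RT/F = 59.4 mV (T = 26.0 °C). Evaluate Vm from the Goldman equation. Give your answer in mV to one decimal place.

Vm = 59.4 · log₁₀[(Σ P·[cation]ₒ + Σ P·[anion]ᵢ) / (Σ P·[cation]ᵢ + Σ P·[anion]ₒ)]
Numerator = 1×6.39 + 8.5×149 + 0.28×29.4 = 1281
Denominator = 1×117 + 8.5×29.7 + 0.28×114 = 401.4
Vm = 59.4 · log₁₀(3.1919) = 59.4 × (0.5040) = 29.94 mV

29.9 mV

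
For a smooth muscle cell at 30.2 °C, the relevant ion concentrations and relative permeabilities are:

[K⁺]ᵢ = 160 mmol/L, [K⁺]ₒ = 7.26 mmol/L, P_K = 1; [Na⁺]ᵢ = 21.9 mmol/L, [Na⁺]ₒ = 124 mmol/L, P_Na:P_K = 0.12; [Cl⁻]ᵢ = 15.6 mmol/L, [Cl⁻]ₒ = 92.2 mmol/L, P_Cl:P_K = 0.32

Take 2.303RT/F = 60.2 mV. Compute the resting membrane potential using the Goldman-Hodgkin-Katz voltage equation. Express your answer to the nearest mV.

-51 mV

Vm = 60.2 · log₁₀[(Σ P·[cation]ₒ + Σ P·[anion]ᵢ) / (Σ P·[cation]ᵢ + Σ P·[anion]ₒ)]
Numerator = 1×7.26 + 0.12×124 + 0.32×15.6 = 27.13
Denominator = 1×160 + 0.12×21.9 + 0.32×92.2 = 192.1
Vm = 60.2 · log₁₀(0.14122) = 60.2 × (-0.8501) = -51.18 mV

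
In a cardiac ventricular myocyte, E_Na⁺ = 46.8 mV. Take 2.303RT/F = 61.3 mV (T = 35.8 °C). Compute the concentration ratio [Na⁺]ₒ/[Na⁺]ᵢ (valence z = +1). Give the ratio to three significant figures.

5.80

log₁₀([out]/[in]) = E·z/(61.3) = 46.8 × 1 / 61.3 = 0.7635
[out]/[in] = 10^(0.7635) = 5.8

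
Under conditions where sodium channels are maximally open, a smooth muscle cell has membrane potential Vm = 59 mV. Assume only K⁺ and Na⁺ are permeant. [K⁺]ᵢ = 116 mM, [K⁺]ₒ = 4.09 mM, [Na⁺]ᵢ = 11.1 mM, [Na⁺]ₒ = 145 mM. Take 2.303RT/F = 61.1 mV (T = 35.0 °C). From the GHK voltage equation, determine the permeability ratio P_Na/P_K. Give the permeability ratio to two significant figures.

25

Let α = P_Na/P_K. GHK: Vm = 61.1·log₁₀[(Kₒ + α·Naₒ)/(Kᵢ + α·Naᵢ)].
10^(Vm/61.1) = 10^(59.0/61.1) = 9.2391
So 9.2391·(Kᵢ + α·Naᵢ) = Kₒ + α·Naₒ → α = (9.2391·116.0 − 4.09) / (145.0 − 9.2391·11.1)
α = (1072 − 4.09) / (145.0 − 102.6) = 1068/42.45 = 25.15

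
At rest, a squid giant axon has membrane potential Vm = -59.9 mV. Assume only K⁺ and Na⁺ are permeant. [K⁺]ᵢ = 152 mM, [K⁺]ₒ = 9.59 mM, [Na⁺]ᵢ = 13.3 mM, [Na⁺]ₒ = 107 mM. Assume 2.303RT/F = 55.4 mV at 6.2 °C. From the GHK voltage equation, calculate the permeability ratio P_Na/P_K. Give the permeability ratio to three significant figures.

0.0285

Let α = P_Na/P_K. GHK: Vm = 55.4·log₁₀[(Kₒ + α·Naₒ)/(Kᵢ + α·Naᵢ)].
10^(Vm/55.4) = 10^(-59.9/55.4) = 0.082942
So 0.082942·(Kᵢ + α·Naᵢ) = Kₒ + α·Naₒ → α = (0.082942·152.0 − 9.59) / (107.0 − 0.082942·13.3)
α = (12.61 − 9.59) / (107.0 − 1.103) = 3.017/105.9 = 0.02849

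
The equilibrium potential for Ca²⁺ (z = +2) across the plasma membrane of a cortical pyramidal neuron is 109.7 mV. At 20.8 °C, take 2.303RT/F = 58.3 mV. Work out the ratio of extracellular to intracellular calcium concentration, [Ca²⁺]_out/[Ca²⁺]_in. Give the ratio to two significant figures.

5800

log₁₀([out]/[in]) = E·z/(58.3) = 109.7 × 2 / 58.3 = 3.7633
[out]/[in] = 10^(3.7633) = 5798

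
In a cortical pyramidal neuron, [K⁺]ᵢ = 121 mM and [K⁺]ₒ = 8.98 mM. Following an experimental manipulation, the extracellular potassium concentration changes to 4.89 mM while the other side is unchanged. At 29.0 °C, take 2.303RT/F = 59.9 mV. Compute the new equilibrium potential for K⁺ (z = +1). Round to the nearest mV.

After the shift: [K⁺]_out = 4.89, [K⁺]_in = 121 mM.
E_new = (59.9/1)·log₁₀(4.89/121) = 59.90 · (-1.3935) = -83.47 mV

-83 mV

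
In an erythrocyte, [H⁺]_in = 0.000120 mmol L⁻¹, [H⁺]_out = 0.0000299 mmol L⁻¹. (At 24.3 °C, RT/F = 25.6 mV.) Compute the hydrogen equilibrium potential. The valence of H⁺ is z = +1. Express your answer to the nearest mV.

-36 mV

E = (25.6/z) · ln([H⁺]_out/[H⁺]_in) with z = +1.
= (25.6/1) · ln(0.0000299/0.000120) = 25.60 · ln(0.2492)
= 25.60 · (-1.3896) = -35.57 mV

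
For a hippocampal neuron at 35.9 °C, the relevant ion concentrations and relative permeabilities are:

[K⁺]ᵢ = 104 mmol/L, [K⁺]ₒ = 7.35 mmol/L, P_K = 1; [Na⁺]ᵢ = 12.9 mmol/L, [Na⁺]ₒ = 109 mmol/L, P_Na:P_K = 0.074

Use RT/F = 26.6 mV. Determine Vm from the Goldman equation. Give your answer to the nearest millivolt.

-51 mV

Vm = 26.6 · ln[(Σ P·[cation]ₒ + Σ P·[anion]ᵢ) / (Σ P·[cation]ᵢ + Σ P·[anion]ₒ)]
Numerator = 1×7.35 + 0.074×109 = 15.42
Denominator = 1×104 + 0.074×12.9 = 105
Vm = 26.6 · ln(0.14688) = 26.6 × (-1.9181) = -51.02 mV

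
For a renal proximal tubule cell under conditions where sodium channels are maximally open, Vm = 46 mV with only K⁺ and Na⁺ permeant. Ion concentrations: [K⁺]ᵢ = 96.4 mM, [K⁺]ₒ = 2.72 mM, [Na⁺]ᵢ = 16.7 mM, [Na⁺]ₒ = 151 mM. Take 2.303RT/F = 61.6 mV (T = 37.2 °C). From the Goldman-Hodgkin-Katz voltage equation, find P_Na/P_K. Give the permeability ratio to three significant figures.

Let α = P_Na/P_K. GHK: Vm = 61.6·log₁₀[(Kₒ + α·Naₒ)/(Kᵢ + α·Naᵢ)].
10^(Vm/61.6) = 10^(46.0/61.6) = 5.5815
So 5.5815·(Kᵢ + α·Naᵢ) = Kₒ + α·Naₒ → α = (5.5815·96.4 − 2.72) / (151.0 − 5.5815·16.7)
α = (538.1 − 2.72) / (151.0 − 93.21) = 535.3/57.79 = 9.264

9.26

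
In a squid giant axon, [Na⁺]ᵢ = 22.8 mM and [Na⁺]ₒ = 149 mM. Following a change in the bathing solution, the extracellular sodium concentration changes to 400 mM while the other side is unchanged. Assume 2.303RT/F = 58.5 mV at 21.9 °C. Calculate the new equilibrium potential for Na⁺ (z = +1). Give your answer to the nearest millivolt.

After the shift: [Na⁺]_out = 400, [Na⁺]_in = 22.8 mM.
E_new = (58.5/1)·log₁₀(400/22.8) = 58.50 · (1.2441) = 72.78 mV

73 mV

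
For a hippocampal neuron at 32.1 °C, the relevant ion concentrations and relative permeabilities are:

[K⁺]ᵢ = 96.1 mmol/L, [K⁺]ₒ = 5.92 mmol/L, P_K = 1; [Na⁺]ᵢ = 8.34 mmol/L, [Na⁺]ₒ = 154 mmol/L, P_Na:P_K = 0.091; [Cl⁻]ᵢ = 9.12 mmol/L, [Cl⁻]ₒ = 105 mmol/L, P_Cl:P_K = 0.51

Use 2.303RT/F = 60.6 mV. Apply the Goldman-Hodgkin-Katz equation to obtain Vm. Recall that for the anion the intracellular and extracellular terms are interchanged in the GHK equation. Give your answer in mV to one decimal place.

-47.7 mV

Vm = 60.6 · log₁₀[(Σ P·[cation]ₒ + Σ P·[anion]ᵢ) / (Σ P·[cation]ᵢ + Σ P·[anion]ₒ)]
Numerator = 1×5.92 + 0.091×154 + 0.51×9.12 = 24.59
Denominator = 1×96.1 + 0.091×8.34 + 0.51×105 = 150.4
Vm = 60.6 · log₁₀(0.16346) = 60.6 × (-0.7866) = -47.67 mV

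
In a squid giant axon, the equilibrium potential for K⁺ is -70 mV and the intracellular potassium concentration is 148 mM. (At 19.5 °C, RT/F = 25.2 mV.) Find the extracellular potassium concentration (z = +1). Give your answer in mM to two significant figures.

9.2 mM

Nernst: E = (25.2/1) · ln([out]/[in]), so ln([out]/[in]) = -70.0 × 1 / 25.2 = -2.7778.
[out]/[in] = e^(-2.7778) = 0.06218.
[out] = 0.06218 × 148 = 9.202 mM.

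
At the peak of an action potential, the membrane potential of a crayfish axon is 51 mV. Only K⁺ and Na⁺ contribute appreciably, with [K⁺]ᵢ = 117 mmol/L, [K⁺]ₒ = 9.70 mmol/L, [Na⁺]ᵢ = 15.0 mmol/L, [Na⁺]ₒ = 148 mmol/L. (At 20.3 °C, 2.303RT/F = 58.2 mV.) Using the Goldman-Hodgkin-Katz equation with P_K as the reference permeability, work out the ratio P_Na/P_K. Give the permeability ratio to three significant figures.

24.7

Let α = P_Na/P_K. GHK: Vm = 58.2·log₁₀[(Kₒ + α·Naₒ)/(Kᵢ + α·Naᵢ)].
10^(Vm/58.2) = 10^(51.0/58.2) = 7.5212
So 7.5212·(Kᵢ + α·Naᵢ) = Kₒ + α·Naₒ → α = (7.5212·117.0 − 9.7) / (148.0 − 7.5212·15.0)
α = (880 − 9.7) / (148.0 − 112.8) = 870.3/35.18 = 24.74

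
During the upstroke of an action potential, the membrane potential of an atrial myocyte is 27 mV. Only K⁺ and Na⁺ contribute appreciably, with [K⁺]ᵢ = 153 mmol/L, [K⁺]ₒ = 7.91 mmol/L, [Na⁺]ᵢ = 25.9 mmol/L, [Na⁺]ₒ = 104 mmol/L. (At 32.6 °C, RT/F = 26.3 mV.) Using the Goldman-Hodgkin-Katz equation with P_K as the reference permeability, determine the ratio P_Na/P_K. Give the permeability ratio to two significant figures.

13

Let α = P_Na/P_K. GHK: Vm = 26.3·ln[(Kₒ + α·Naₒ)/(Kᵢ + α·Naᵢ)].
e^(Vm/26.3) = e^(27.0/26.3) = 2.7916
So 2.7916·(Kᵢ + α·Naᵢ) = Kₒ + α·Naₒ → α = (2.7916·153.0 − 7.91) / (104.0 − 2.7916·25.9)
α = (427.1 − 7.91) / (104.0 − 72.3) = 419.2/31.7 = 13.23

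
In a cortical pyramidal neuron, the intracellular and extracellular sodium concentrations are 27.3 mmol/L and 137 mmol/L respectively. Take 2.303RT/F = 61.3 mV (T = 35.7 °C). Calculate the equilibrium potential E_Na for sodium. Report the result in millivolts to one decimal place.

42.9 mV

E = (61.3/z) · log₁₀([Na⁺]_out/[Na⁺]_in) with z = +1.
= (61.3/1) · log₁₀(137/27.3) = 61.30 · log₁₀(5.018)
= 61.30 · (0.7006) = 42.94 mV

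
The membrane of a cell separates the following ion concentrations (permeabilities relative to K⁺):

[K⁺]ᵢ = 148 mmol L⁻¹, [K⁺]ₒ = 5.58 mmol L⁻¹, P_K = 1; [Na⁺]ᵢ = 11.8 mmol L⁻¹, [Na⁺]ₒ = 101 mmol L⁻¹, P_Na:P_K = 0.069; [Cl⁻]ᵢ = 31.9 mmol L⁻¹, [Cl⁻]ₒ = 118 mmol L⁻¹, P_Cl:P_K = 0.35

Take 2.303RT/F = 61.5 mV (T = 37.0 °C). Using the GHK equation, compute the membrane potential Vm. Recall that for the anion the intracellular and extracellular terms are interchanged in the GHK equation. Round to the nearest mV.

Vm = 61.5 · log₁₀[(Σ P·[cation]ₒ + Σ P·[anion]ᵢ) / (Σ P·[cation]ᵢ + Σ P·[anion]ₒ)]
Numerator = 1×5.58 + 0.069×101 + 0.35×31.9 = 23.71
Denominator = 1×148 + 0.069×11.8 + 0.35×118 = 190.1
Vm = 61.5 · log₁₀(0.12474) = 61.5 × (-0.9040) = -55.60 mV

-56 mV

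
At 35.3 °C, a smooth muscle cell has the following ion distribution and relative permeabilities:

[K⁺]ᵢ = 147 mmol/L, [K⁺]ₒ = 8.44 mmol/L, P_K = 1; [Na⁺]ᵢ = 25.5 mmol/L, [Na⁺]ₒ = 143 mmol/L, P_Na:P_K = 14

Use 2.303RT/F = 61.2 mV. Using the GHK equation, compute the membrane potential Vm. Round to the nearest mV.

Vm = 61.2 · log₁₀[(Σ P·[cation]ₒ + Σ P·[anion]ᵢ) / (Σ P·[cation]ᵢ + Σ P·[anion]ₒ)]
Numerator = 1×8.44 + 14×143 = 2010
Denominator = 1×147 + 14×25.5 = 504
Vm = 61.2 · log₁₀(3.989) = 61.2 × (0.6009) = 36.77 mV

37 mV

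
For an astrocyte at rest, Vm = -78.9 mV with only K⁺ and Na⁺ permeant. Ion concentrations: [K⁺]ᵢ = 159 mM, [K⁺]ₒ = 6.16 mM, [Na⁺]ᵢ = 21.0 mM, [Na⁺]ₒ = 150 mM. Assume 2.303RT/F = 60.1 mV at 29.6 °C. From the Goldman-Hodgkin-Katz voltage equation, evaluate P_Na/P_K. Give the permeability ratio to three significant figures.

Let α = P_Na/P_K. GHK: Vm = 60.1·log₁₀[(Kₒ + α·Naₒ)/(Kᵢ + α·Naᵢ)].
10^(Vm/60.1) = 10^(-78.9/60.1) = 0.048662
So 0.048662·(Kᵢ + α·Naᵢ) = Kₒ + α·Naₒ → α = (0.048662·159.0 − 6.16) / (150.0 − 0.048662·21.0)
α = (7.737 − 6.16) / (150.0 − 1.022) = 1.577/149 = 0.01059

0.0106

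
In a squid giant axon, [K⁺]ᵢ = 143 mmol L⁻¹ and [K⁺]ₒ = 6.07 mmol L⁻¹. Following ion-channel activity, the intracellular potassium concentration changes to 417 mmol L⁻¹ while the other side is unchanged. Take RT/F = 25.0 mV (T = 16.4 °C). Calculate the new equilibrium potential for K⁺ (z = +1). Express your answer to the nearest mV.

-106 mV

After the shift: [K⁺]_out = 6.07, [K⁺]_in = 417 mmol L⁻¹.
E_new = (25.0/1)·ln(6.07/417) = 25.00 · (-4.2297) = -105.74 mV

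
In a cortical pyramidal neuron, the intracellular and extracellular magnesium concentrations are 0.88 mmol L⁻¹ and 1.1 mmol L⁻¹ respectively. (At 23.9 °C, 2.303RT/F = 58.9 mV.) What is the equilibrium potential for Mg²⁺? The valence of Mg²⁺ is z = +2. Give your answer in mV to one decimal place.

E = (58.9/z) · log₁₀([Mg²⁺]_out/[Mg²⁺]_in) with z = +2.
= (58.9/2) · log₁₀(1.1/0.88) = 29.45 · log₁₀(1.25)
= 29.45 · (0.0969) = 2.85 mV

2.9 mV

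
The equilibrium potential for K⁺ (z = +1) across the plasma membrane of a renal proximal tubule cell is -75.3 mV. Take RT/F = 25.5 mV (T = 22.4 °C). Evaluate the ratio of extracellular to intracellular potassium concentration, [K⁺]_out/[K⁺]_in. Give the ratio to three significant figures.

ln([out]/[in]) = E·z/(25.5) = -75.3 × 1 / 25.5 = -2.9529
[out]/[in] = e^(-2.9529) = 0.05219

0.0522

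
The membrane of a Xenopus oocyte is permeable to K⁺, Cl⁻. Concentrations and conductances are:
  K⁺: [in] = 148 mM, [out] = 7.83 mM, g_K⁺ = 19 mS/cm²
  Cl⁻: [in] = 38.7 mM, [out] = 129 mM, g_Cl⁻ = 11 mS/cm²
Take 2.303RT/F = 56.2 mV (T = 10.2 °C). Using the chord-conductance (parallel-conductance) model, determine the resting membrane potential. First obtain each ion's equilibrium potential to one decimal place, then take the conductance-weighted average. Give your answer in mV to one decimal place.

-56.2 mV

E_K⁺ = (56.2/1)·log₁₀(7.83/148) = -71.7 mV
E_Cl⁻ = (56.2/-1)·log₁₀(129/38.7) = -29.4 mV
Vm = (Σ gᵢEᵢ)/(Σ gᵢ) = (19·-71.7 + 11·-29.4) / (19 + 11)
= -1685.70 / 30 = -56.19 mV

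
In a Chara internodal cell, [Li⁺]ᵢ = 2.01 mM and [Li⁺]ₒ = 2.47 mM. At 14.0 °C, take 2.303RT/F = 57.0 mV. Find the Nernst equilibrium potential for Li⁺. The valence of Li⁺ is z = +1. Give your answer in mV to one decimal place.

5.1 mV

E = (57.0/z) · log₁₀([Li⁺]_out/[Li⁺]_in) with z = +1.
= (57.0/1) · log₁₀(2.47/2.01) = 57.00 · log₁₀(1.229)
= 57.00 · (0.0895) = 5.10 mV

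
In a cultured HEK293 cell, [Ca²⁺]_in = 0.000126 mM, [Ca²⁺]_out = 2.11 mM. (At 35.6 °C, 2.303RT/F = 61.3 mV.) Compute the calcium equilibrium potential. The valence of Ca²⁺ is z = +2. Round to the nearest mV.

129 mV

E = (61.3/z) · log₁₀([Ca²⁺]_out/[Ca²⁺]_in) with z = +2.
= (61.3/2) · log₁₀(2.11/0.000126) = 30.65 · log₁₀(1.675e+04)
= 30.65 · (4.2239) = 129.46 mV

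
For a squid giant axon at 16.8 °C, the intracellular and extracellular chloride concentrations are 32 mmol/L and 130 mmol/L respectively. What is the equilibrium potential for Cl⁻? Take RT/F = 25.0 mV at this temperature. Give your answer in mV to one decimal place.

E = (25.0/z) · ln([Cl⁻]_out/[Cl⁻]_in) with z = -1.
For an anion, dividing by z = -1 reverses the sign.
= (25.0/-1) · ln(130/32) = -25.00 · ln(4.062)
= -25.00 · (1.4018) = -35.04 mV

-35.0 mV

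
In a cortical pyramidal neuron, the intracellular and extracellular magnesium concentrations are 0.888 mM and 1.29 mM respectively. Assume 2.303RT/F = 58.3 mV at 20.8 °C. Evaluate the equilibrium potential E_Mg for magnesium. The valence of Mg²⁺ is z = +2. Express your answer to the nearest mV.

5 mV

E = (58.3/z) · log₁₀([Mg²⁺]_out/[Mg²⁺]_in) with z = +2.
= (58.3/2) · log₁₀(1.29/0.888) = 29.15 · log₁₀(1.453)
= 29.15 · (0.1622) = 4.73 mV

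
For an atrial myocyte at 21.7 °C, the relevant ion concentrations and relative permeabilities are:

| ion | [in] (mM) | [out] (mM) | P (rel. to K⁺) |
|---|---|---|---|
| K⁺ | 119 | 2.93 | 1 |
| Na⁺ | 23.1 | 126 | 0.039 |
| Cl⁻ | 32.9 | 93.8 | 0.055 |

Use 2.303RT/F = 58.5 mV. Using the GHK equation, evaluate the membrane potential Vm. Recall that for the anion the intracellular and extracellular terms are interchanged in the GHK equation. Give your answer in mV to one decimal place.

Vm = 58.5 · log₁₀[(Σ P·[cation]ₒ + Σ P·[anion]ᵢ) / (Σ P·[cation]ᵢ + Σ P·[anion]ₒ)]
Numerator = 1×2.93 + 0.039×126 + 0.055×32.9 = 9.653
Denominator = 1×119 + 0.039×23.1 + 0.055×93.8 = 125.1
Vm = 58.5 · log₁₀(0.077191) = 58.5 × (-1.1124) = -65.08 mV

-65.1 mV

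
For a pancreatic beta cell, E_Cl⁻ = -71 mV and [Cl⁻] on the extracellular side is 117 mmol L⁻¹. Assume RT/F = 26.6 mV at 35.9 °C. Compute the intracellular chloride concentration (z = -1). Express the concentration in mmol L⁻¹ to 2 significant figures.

8.1 mmol L⁻¹

Nernst: E = (26.6/-1) · ln([out]/[in]), so ln([out]/[in]) = -71.0 × -1 / 26.6 = 2.6692.
[out]/[in] = e^(2.6692) = 14.43.
[in] = 117 / 14.43 = 8.109 mmol L⁻¹.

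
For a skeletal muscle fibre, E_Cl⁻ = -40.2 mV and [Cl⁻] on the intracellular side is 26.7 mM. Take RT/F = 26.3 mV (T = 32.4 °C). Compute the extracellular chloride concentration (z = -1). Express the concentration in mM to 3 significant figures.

Nernst: E = (26.3/-1) · ln([out]/[in]), so ln([out]/[in]) = -40.2 × -1 / 26.3 = 1.5285.
[out]/[in] = e^(1.5285) = 4.611.
[out] = 4.611 × 26.7 = 123.1 mM.

123 mM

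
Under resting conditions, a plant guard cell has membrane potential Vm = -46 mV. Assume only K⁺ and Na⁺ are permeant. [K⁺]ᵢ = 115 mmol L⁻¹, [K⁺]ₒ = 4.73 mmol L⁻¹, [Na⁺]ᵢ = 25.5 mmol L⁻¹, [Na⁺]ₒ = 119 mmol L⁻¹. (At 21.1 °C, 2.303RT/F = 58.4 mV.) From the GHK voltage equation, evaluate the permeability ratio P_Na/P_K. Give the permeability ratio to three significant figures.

Let α = P_Na/P_K. GHK: Vm = 58.4·log₁₀[(Kₒ + α·Naₒ)/(Kᵢ + α·Naᵢ)].
10^(Vm/58.4) = 10^(-46.0/58.4) = 0.16305
So 0.16305·(Kᵢ + α·Naᵢ) = Kₒ + α·Naₒ → α = (0.16305·115.0 − 4.73) / (119.0 − 0.16305·25.5)
α = (18.75 − 4.73) / (119.0 − 4.158) = 14.02/114.8 = 0.1221

0.122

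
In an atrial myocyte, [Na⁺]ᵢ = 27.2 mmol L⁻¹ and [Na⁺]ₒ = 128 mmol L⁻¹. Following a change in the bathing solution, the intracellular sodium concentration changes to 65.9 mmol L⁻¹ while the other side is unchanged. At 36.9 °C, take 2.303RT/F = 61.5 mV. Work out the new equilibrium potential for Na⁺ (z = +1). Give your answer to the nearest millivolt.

After the shift: [Na⁺]_out = 128, [Na⁺]_in = 65.9 mmol L⁻¹.
E_new = (61.5/1)·log₁₀(128/65.9) = 61.50 · (0.2883) = 17.73 mV

18 mV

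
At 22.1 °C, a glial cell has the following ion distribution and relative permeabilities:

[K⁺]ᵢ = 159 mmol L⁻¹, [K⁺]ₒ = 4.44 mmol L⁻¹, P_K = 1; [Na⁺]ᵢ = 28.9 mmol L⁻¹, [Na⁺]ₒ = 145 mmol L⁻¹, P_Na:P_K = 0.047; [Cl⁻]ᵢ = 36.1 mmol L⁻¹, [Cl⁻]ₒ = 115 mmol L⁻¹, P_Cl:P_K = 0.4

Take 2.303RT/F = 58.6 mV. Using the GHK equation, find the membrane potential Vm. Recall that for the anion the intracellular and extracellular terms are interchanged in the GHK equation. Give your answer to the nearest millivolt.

-53 mV

Vm = 58.6 · log₁₀[(Σ P·[cation]ₒ + Σ P·[anion]ᵢ) / (Σ P·[cation]ᵢ + Σ P·[anion]ₒ)]
Numerator = 1×4.44 + 0.047×145 + 0.4×36.1 = 25.7
Denominator = 1×159 + 0.047×28.9 + 0.4×115 = 206.4
Vm = 58.6 · log₁₀(0.12452) = 58.6 × (-0.9048) = -53.02 mV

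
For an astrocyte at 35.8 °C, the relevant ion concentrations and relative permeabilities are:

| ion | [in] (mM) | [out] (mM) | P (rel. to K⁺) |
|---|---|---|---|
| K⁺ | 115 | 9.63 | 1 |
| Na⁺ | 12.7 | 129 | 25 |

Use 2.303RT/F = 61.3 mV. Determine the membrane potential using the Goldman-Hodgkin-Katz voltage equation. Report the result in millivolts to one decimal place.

Vm = 61.3 · log₁₀[(Σ P·[cation]ₒ + Σ P·[anion]ᵢ) / (Σ P·[cation]ᵢ + Σ P·[anion]ₒ)]
Numerator = 1×9.63 + 25×129 = 3235
Denominator = 1×115 + 25×12.7 = 432.5
Vm = 61.3 · log₁₀(7.4789) = 61.3 × (0.8738) = 53.57 mV

53.6 mV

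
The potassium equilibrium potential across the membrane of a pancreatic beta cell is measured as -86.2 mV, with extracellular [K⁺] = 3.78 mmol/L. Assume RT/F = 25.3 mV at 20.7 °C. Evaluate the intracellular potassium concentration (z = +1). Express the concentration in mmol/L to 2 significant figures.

Nernst: E = (25.3/1) · ln([out]/[in]), so ln([out]/[in]) = -86.2 × 1 / 25.3 = -3.4071.
[out]/[in] = e^(-3.4071) = 0.03314.
[in] = 3.78 / 0.03314 = 114.1 mmol/L.

110 mmol/L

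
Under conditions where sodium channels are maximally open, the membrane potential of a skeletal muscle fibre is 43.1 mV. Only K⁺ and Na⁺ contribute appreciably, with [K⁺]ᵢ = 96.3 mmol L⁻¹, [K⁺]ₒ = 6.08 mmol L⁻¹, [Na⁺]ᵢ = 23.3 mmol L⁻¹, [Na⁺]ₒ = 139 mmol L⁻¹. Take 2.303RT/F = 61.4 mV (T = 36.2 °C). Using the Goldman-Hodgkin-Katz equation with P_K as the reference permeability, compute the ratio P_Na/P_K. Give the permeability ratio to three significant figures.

22.1

Let α = P_Na/P_K. GHK: Vm = 61.4·log₁₀[(Kₒ + α·Naₒ)/(Kᵢ + α·Naᵢ)].
10^(Vm/61.4) = 10^(43.1/61.4) = 5.0345
So 5.0345·(Kᵢ + α·Naᵢ) = Kₒ + α·Naₒ → α = (5.0345·96.3 − 6.08) / (139.0 − 5.0345·23.3)
α = (484.8 − 6.08) / (139.0 − 117.3) = 478.7/21.7 = 22.07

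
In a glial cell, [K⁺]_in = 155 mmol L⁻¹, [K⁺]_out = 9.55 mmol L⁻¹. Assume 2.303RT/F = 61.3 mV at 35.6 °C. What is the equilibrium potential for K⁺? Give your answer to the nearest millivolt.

-74 mV

E = (61.3/z) · log₁₀([K⁺]_out/[K⁺]_in) with z = +1.
= (61.3/1) · log₁₀(9.55/155) = 61.30 · log₁₀(0.06161)
= 61.30 · (-1.2103) = -74.19 mV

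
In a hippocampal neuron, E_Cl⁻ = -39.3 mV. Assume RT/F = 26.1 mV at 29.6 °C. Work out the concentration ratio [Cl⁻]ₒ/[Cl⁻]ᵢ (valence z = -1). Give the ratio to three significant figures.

ln([out]/[in]) = E·z/(26.1) = -39.3 × -1 / 26.1 = 1.5057
[out]/[in] = e^(1.5057) = 4.508

4.51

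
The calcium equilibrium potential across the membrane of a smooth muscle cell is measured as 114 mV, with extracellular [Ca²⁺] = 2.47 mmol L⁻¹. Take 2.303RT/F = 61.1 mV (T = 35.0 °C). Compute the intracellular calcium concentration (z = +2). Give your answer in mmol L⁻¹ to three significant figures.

0.000458 mmol L⁻¹

Nernst: E = (61.1/2) · log₁₀([out]/[in]), so log₁₀([out]/[in]) = 114.0 × 2 / 61.1 = 3.7316.
[out]/[in] = 10^(3.7316) = 5390.
[in] = 2.47 / 5390 = 0.0004583 mmol L⁻¹.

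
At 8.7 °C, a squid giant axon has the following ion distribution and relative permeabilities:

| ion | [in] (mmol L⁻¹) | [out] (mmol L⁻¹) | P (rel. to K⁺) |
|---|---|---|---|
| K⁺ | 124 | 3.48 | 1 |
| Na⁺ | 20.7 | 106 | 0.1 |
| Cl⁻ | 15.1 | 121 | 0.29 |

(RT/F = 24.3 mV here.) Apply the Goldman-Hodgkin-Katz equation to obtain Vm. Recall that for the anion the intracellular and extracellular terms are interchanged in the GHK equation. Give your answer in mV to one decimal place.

-52.7 mV

Vm = 24.3 · ln[(Σ P·[cation]ₒ + Σ P·[anion]ᵢ) / (Σ P·[cation]ᵢ + Σ P·[anion]ₒ)]
Numerator = 1×3.48 + 0.1×106 + 0.29×15.1 = 18.46
Denominator = 1×124 + 0.1×20.7 + 0.29×121 = 161.2
Vm = 24.3 · ln(0.11454) = 24.3 × (-2.1668) = -52.65 mV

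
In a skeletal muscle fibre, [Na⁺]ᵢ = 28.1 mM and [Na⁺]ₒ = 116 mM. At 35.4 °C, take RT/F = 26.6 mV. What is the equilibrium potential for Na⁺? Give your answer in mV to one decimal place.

37.7 mV

E = (26.6/z) · ln([Na⁺]_out/[Na⁺]_in) with z = +1.
= (26.6/1) · ln(116/28.1) = 26.60 · ln(4.128)
= 26.60 · (1.4178) = 37.71 mV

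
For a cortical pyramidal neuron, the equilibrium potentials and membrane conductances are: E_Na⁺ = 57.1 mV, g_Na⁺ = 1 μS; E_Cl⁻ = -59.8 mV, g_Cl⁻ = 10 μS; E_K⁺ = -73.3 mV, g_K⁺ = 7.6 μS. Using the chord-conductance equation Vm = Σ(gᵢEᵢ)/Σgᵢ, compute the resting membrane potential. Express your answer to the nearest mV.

Σ gᵢEᵢ = 1·(57.1) + 10·(-59.8) + 7.6·(-73.3) = -1097.98
Σ gᵢ = 1 + 10 + 7.6 = 18.6
Vm = -1097.98 / 18.6 = -59.03 mV

-59 mV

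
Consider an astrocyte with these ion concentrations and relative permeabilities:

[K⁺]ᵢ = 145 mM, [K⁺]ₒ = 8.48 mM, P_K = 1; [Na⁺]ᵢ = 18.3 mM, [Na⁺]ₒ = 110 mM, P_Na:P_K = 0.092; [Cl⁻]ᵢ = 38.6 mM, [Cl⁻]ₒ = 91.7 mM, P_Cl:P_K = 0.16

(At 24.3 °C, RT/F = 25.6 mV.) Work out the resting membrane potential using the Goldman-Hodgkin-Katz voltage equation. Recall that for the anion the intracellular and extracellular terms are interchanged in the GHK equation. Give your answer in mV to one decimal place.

Vm = 25.6 · ln[(Σ P·[cation]ₒ + Σ P·[anion]ᵢ) / (Σ P·[cation]ᵢ + Σ P·[anion]ₒ)]
Numerator = 1×8.48 + 0.092×110 + 0.16×38.6 = 24.78
Denominator = 1×145 + 0.092×18.3 + 0.16×91.7 = 161.4
Vm = 25.6 · ln(0.15355) = 25.6 × (-1.8737) = -47.97 mV

-48.0 mV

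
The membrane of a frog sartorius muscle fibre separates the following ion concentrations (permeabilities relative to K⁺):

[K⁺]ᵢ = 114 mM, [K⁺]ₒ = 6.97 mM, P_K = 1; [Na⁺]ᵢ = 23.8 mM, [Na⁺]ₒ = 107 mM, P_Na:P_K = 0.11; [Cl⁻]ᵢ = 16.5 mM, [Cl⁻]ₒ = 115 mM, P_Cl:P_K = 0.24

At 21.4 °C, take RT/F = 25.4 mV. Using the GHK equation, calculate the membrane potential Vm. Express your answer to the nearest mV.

-47 mV

Vm = 25.4 · ln[(Σ P·[cation]ₒ + Σ P·[anion]ᵢ) / (Σ P·[cation]ᵢ + Σ P·[anion]ₒ)]
Numerator = 1×6.97 + 0.11×107 + 0.24×16.5 = 22.7
Denominator = 1×114 + 0.11×23.8 + 0.24×115 = 144.2
Vm = 25.4 · ln(0.1574) = 25.4 × (-1.8490) = -46.96 mV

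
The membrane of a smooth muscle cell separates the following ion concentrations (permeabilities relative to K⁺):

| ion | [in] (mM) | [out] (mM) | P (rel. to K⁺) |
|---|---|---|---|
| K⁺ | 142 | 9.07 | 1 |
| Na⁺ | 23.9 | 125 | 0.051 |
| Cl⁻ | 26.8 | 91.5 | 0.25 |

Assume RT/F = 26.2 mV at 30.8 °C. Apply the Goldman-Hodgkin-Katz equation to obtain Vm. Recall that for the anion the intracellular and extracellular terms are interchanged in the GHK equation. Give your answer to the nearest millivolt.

-53 mV

Vm = 26.2 · ln[(Σ P·[cation]ₒ + Σ P·[anion]ᵢ) / (Σ P·[cation]ᵢ + Σ P·[anion]ₒ)]
Numerator = 1×9.07 + 0.051×125 + 0.25×26.8 = 22.14
Denominator = 1×142 + 0.051×23.9 + 0.25×91.5 = 166.1
Vm = 26.2 · ln(0.13333) = 26.2 × (-2.0149) = -52.79 mV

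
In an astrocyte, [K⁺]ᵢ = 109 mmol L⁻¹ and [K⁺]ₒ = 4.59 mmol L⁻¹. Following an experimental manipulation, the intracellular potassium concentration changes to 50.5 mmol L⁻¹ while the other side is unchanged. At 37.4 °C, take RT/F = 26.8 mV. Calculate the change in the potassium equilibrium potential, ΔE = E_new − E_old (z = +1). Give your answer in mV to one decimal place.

E_old = (26.8/1)·ln(4.59/109) = -84.89 mV
E_new = (26.8/1)·ln(4.59/50.5) = -64.27 mV
ΔE = -64.27 − (-84.89) = 20.62 mV

20.6 mV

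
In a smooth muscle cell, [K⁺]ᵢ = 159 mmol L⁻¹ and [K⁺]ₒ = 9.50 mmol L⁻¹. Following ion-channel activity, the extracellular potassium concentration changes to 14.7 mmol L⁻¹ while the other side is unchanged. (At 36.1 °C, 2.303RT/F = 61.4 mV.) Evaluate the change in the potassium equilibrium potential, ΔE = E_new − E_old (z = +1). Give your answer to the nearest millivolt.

12 mV

E_old = (61.4/1)·log₁₀(9.50/159) = -75.13 mV
E_new = (61.4/1)·log₁₀(14.7/159) = -63.49 mV
ΔE = -63.49 − (-75.13) = 11.64 mV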